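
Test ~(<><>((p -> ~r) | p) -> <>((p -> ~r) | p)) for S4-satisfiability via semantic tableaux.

1. ~(<><>((p -> ~r) | p) -> <>((p -> ~r) | p)), 0
2. <><>((p -> ~r) | p), 0   [~->-rule on 1]
3. ~<>((p -> ~r) | p), 0   [~->-rule on 1]
4. ~((p -> ~r) | p), 0   [~<>-rule on 3 via 0R0]
5. ~(p -> ~r), 0   [~|-rule on 4]
6. ~p, 0   [~|-rule on 4]
7. p, 0   [~->-rule on 5]
8. r, 0   [~->-rule on 5]
Accessibility: 0R0
Branch closes: p and ~p both at 0.
Every branch closes; the branch above is one of them.

Unsatisfiable (every branch closes)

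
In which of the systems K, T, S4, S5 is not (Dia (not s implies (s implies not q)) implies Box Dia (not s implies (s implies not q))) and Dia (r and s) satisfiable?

K

K-tableau for the formula:
1. not (Dia (not s implies (s implies not q)) implies Box Dia (not s implies (s implies not q))) and Dia (r and s), w0
2. not (Dia (not s implies (s implies not q)) implies Box Dia (not s implies (s implies not q))), w0
3. Dia (r and s), w0
4. Dia (not s implies (s implies not q)), w0
5. not Box Dia (not s implies (s implies not q)), w0
6. r and s, w1
7. r, w1
8. s, w1
9. not s implies (s implies not q), w2
10. s implies not q, w2
11. not q, w2
12. not Dia (not s implies (s implies not q)), w3
Accessibility: w0Rw1, w0Rw2, w0Rw3
Complete open branch: satisfiable in K.
T-tableau for the formula:
1. not (Dia (not s implies (s implies not q)) implies Box Dia (not s implies (s implies not q))) and Dia (r and s), w0
2. not (Dia (not s implies (s implies not q)) implies Box Dia (not s implies (s implies not q))), w0
3. Dia (r and s), w0
4. Dia (not s implies (s implies not q)), w0
5. not Box Dia (not s implies (s implies not q)), w0
6. r and s, w1
7. r, w1
8. s, w1
9. not s implies (s implies not q), w2
10. s implies not q, w2
11. not q, w2
12. not Dia (not s implies (s implies not q)), w3
13. not (not s implies (s implies not q)), w3
14. not s, w3
15. not (s implies not q), w3
16. s, w3
17. q, w3
Accessibility: w0Rw0, w0Rw1, w0Rw2, w0Rw3, w1Rw1, w2Rw2, w3Rw3
Branch closes: s and not s both at w3.
Every branch closes (one shown): unsatisfiable in T, hence also in S4, S5 (every S4/S5-frame is a T-frame).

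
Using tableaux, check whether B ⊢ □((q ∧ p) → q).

Tableau for the negation ¬□((q ∧ p) → q):
1. ¬□((q ∧ p) → q), 0
2. ¬((q ∧ p) → q), 1   [¬□-rule on 1: fresh world 1, 0R1]
3. q ∧ p, 1   [¬→-rule on 2]
4. ¬q, 1   [¬→-rule on 2]
5. q, 1   [∧-rule on 3]
6. p, 1   [∧-rule on 3]
Accessibility: 0R0, 0R1, 1R0, 1R1
Branch closes: q and ¬q both at 1.
All branches of the negation close; one closing branch shown above.

Valid in B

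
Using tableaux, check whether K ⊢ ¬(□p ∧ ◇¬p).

Tableau for the negation □p ∧ ◇¬p:
1. □p ∧ ◇¬p, w0
2. □p, w0   [∧-rule on 1]
3. ◇¬p, w0   [∧-rule on 1]
4. ¬p, w1   [◇-rule on 3: fresh world w1, w0Rw1]
5. p, w1   [□-rule on 2 via w0Rw1]
Accessibility: w0Rw1
Branch closes: p and ¬p both at w1.
Every branch of the negation's tableau closes; the branch above is one of them.

Valid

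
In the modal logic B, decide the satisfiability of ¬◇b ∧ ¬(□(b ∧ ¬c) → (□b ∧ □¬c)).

No, unsatisfiable

1. ¬◇b ∧ ¬(□(b ∧ ¬c) → (□b ∧ □¬c)), u
2. ¬◇b, u   [∧-rule on 1]
3. ¬(□(b ∧ ¬c) → (□b ∧ □¬c)), u   [∧-rule on 1]
4. □(b ∧ ¬c), u   [¬→-rule on 3]
5. ¬(□b ∧ □¬c), u   [¬→-rule on 3]
6. ¬b, u   [¬◇-rule on 2 via uRu]
7. b ∧ ¬c, u   [□-rule on 4 via uRu]
8. b, u   [∧-rule on 7]
9. ¬c, u   [∧-rule on 7]
Accessibility: uRu
Branch closes: b and ¬b both at u.
All branches of the tableau close; one closing branch shown above.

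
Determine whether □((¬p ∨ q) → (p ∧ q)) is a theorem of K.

Not valid

Tableau for the negation ¬□((¬p ∨ q) → (p ∧ q)):
1. ¬□((¬p ∨ q) → (p ∧ q)), u
2. ¬((¬p ∨ q) → (p ∧ q)), v   [¬□-rule on 1: fresh world v, uRv]
3. ¬p ∨ q, v   [¬→-rule on 2]
4. ¬(p ∧ q), v   [¬→-rule on 2]
5. q, v   [∨-rule on 3 (branches; this branch)]
6. ¬p, v   [¬∧-rule on 4 (branches; this branch)]
Accessibility: uRv
The negation has an open branch (countermodel exists).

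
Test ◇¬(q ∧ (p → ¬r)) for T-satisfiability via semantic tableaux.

Satisfiable (open branch found)

1. ◇¬(q ∧ (p → ¬r)), u
2. ¬(q ∧ (p → ¬r)), v
3. ¬(p → ¬r), v
4. p, v
5. r, v
Accessibility: uRu, uRv, vRv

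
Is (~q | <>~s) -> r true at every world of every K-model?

Tableau for the negation ~((~q | <>~s) -> r):
1. ~((~q | <>~s) -> r), w0
2. ~q | <>~s, w0
3. ~r, w0
4. <>~s, w0
5. ~s, w1
Accessibility: w0Rw1
The negation has an open branch (countermodel exists).

Not valid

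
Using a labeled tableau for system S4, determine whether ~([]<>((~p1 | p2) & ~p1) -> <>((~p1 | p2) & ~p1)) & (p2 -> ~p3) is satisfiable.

1. ~([]<>((~p1 | p2) & ~p1) -> <>((~p1 | p2) & ~p1)) & (p2 -> ~p3), w0
2. ~([]<>((~p1 | p2) & ~p1) -> <>((~p1 | p2) & ~p1)), w0
3. p2 -> ~p3, w0
4. []<>((~p1 | p2) & ~p1), w0
5. ~<>((~p1 | p2) & ~p1), w0
6. <>((~p1 | p2) & ~p1), w0
7. ~((~p1 | p2) & ~p1), w0
8. ~p3, w0
9. ~(~p1 | p2), w0
10. p1, w0
11. ~p2, w0
12. (~p1 | p2) & ~p1, w1
13. ~p1 | p2, w1
14. ~p1, w1
15. <>((~p1 | p2) & ~p1), w1
16. ~((~p1 | p2) & ~p1), w1
17. p2, w1
18. ~(~p1 | p2), w1
19. p1, w1
20. ~p2, w1
Accessibility: w0Rw0, w0Rw1, w1Rw1
Branch closes: p1 and ~p1 both at w1.
(One branch shown.) All branches close.

No, unsatisfiable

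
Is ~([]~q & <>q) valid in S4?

Yes, valid

Tableau for the negation []~q & <>q:
1. []~q & <>q, u
2. []~q, u   [&-rule on 1]
3. <>q, u   [&-rule on 1]
4. ~q, u   [[]-rule on 2 via uRu]
5. q, v   [<>-rule on 3: fresh world v, uRv]
6. ~q, v   [[]-rule on 2 via uRv]
Accessibility: uRu, uRv, vRv
Branch closes: q and ~q both at v.
All branches of the negation close; one closing branch shown above.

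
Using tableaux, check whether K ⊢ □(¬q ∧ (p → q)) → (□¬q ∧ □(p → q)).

Tableau for the negation ¬(□(¬q ∧ (p → q)) → (□¬q ∧ □(p → q))):
1. ¬(□(¬q ∧ (p → q)) → (□¬q ∧ □(p → q))), w0
2. □(¬q ∧ (p → q)), w0
3. ¬(□¬q ∧ □(p → q)), w0
4. ¬□(p → q), w0
5. ¬(p → q), w1
6. p, w1
7. ¬q, w1
8. ¬q ∧ (p → q), w1
9. p → q, w1
10. q, w1
Accessibility: w0Rw1
Branch closes: q and ¬q both at w1.
Every branch of the negation's tableau closes; the branch above is one of them.

Yes, valid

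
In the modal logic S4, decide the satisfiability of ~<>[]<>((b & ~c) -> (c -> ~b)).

1. ~<>[]<>((b & ~c) -> (c -> ~b)), u
2. ~[]<>((b & ~c) -> (c -> ~b)), u
3. ~<>((b & ~c) -> (c -> ~b)), v
4. ~[]<>((b & ~c) -> (c -> ~b)), v
5. ~((b & ~c) -> (c -> ~b)), v
6. b & ~c, v
7. ~(c -> ~b), v
8. b, v
9. ~c, v
10. c, v
Accessibility: uRu, uRv, vRv
Branch closes: c and ~c both at v.
(One branch shown.) All branches close.

Unsatisfiable (every branch closes)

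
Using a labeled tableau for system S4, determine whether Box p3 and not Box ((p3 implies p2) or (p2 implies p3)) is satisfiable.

1. Box p3 and not Box ((p3 implies p2) or (p2 implies p3)), u
2. Box p3, u
3. not Box ((p3 implies p2) or (p2 implies p3)), u
4. p3, u
5. not ((p3 implies p2) or (p2 implies p3)), v
6. not (p3 implies p2), v
7. not (p2 implies p3), v
8. p3, v
9. not p2, v
10. p2, v
11. not p3, v
Accessibility: uRu, uRv, vRv
Branch closes: p2 and not p2 both at v.
All branches of the tableau close; one closing branch shown above.

No, unsatisfiable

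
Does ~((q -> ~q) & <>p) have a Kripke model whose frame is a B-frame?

Satisfiable (open branch found)

1. ~((q -> ~q) & <>p), u
2. ~<>p, u
3. ~p, u
Accessibility: uRu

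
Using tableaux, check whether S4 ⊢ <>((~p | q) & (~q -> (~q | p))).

Tableau for the negation ~<>((~p | q) & (~q -> (~q | p))):
1. ~<>((~p | q) & (~q -> (~q | p))), w0
2. ~((~p | q) & (~q -> (~q | p))), w0   [~<>-rule on 1 via w0Rw0]
3. ~(~p | q), w0   [~&-rule on 2 (branches; this branch)]
4. p, w0   [~|-rule on 3]
5. ~q, w0   [~|-rule on 3]
Accessibility: w0Rw0
The negation has an open branch (countermodel exists).

Invalid (countermodel exists)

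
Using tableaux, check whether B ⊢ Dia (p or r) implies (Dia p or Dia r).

Tableau for the negation not (Dia (p or r) implies (Dia p or Dia r)):
1. not (Dia (p or r) implies (Dia p or Dia r)), u
2. Dia (p or r), u
3. not (Dia p or Dia r), u
4. not Dia p, u
5. not Dia r, u
6. not p, u
7. not r, u
8. p or r, v
9. not p, v
10. not r, v
11. r, v
Accessibility: uRu, uRv, vRu, vRv
Branch closes: r and not r both at v.
Every branch of the negation's tableau closes; the branch above is one of them.

Valid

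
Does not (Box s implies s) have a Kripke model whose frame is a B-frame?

No, unsatisfiable

1. not (Box s implies s), u
2. Box s, u
3. not s, u
4. s, u
Accessibility: uRu
Branch closes: s and not s both at u.
Every branch closes; the branch above is one of them.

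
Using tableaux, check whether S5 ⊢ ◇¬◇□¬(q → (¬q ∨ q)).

Valid

Tableau for the negation ¬◇¬◇□¬(q → (¬q ∨ q)):
1. ¬◇¬◇□¬(q → (¬q ∨ q)), w0
2. ◇□¬(q → (¬q ∨ q)), w0   [¬◇-rule on 1 via w0Rw0]
3. □¬(q → (¬q ∨ q)), w1   [◇-rule on 2: fresh world w1, w0Rw1]
4. ◇□¬(q → (¬q ∨ q)), w1   [¬◇-rule on 1 via w0Rw1]
5. ¬(q → (¬q ∨ q)), w0   [□-rule on 3 via w1Rw0]
6. q, w0   [¬→-rule on 5]
7. ¬(¬q ∨ q), w0   [¬→-rule on 5]
8. ¬q, w0   [¬∨-rule on 7]
Accessibility: w0Rw0, w0Rw1, w1Rw0, w1Rw1
Branch closes: q and ¬q both at w0.
Every branch of the negation's tableau closes; the branch above is one of them.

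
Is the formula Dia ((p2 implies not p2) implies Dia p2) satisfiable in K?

1. Dia ((p2 implies not p2) implies Dia p2), 0
2. (p2 implies not p2) implies Dia p2, 1
3. Dia p2, 1
4. p2, 2
Accessibility: 0R1, 1R2

Yes, satisfiable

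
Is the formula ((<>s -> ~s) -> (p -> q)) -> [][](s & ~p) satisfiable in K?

1. ((<>s -> ~s) -> (p -> q)) -> [][](s & ~p), w0
2. [][](s & ~p), w0   [->-rule on 1 (branches; this branch)]

Yes, satisfiable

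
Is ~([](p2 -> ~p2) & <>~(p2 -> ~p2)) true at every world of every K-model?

Valid

Tableau for the negation [](p2 -> ~p2) & <>~(p2 -> ~p2):
1. [](p2 -> ~p2) & <>~(p2 -> ~p2), 0
2. [](p2 -> ~p2), 0
3. <>~(p2 -> ~p2), 0
4. ~(p2 -> ~p2), 1
5. p2, 1
6. p2 -> ~p2, 1
7. ~p2, 1
Accessibility: 0R1
Branch closes: p2 and ~p2 both at 1.
Every branch of the negation's tableau closes; the branch above is one of them.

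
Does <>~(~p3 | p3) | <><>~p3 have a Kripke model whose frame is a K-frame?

1. <>~(~p3 | p3) | <><>~p3, u
2. <><>~p3, u
3. <>~p3, v
4. ~p3, w
Accessibility: uRv, vRw

Yes, satisfiable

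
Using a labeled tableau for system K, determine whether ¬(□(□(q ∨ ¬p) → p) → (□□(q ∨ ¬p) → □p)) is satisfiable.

1. ¬(□(□(q ∨ ¬p) → p) → (□□(q ∨ ¬p) → □p)), u
2. □(□(q ∨ ¬p) → p), u
3. ¬(□□(q ∨ ¬p) → □p), u
4. □□(q ∨ ¬p), u
5. ¬□p, u
6. ¬p, v
7. □(q ∨ ¬p) → p, v
8. □(q ∨ ¬p), v
9. ¬□(q ∨ ¬p), v
10. ¬(q ∨ ¬p), w
11. ¬q, w
12. p, w
13. q ∨ ¬p, w
14. ¬p, w
Accessibility: uRv, vRw
Branch closes: p and ¬p both at w.
All branches of the tableau close; one closing branch shown above.

Unsatisfiable (every branch closes)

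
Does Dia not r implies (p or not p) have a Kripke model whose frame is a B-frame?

1. Dia not r implies (p or not p), 0
2. p or not p, 0   [implies-rule on 1 (branches; this branch)]
3. not p, 0   [or-rule on 2 (branches; this branch)]
Accessibility: 0R0

Yes, satisfiable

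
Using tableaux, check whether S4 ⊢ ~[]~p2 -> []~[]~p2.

Not valid

Tableau for the negation ~(~[]~p2 -> []~[]~p2):
1. ~(~[]~p2 -> []~[]~p2), u
2. ~[]~p2, u   [~->-rule on 1]
3. ~[]~[]~p2, u   [~->-rule on 1]
4. p2, v   [~[]-rule on 2: fresh world v, uRv]
5. []~p2, w   [~[]-rule on 3: fresh world w, uRw]
6. ~p2, w   [[]-rule on 5 via wRw]
Accessibility: uRu, uRv, uRw, vRv, wRw
The negation has an open branch (countermodel exists).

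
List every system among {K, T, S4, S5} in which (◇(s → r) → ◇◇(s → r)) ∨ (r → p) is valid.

T-tableau for the negation ¬((◇(s → r) → ◇◇(s → r)) ∨ (r → p)):
1. ¬((◇(s → r) → ◇◇(s → r)) ∨ (r → p)), w0
2. ¬(◇(s → r) → ◇◇(s → r)), w0   [¬∨-rule on 1]
3. ¬(r → p), w0   [¬∨-rule on 1]
4. ◇(s → r), w0   [¬→-rule on 2]
5. ¬◇◇(s → r), w0   [¬→-rule on 2]
6. r, w0   [¬→-rule on 3]
7. ¬p, w0   [¬→-rule on 3]
8. ¬◇(s → r), w0   [¬◇-rule on 5 via w0Rw0]
9. ¬(s → r), w0   [¬◇-rule on 8 via w0Rw0]
10. s, w0   [¬→-rule on 9]
11. ¬r, w0   [¬→-rule on 9]
Accessibility: w0Rw0
Branch closes: r and ¬r both at w0.
Every branch closes (one shown): valid in T, hence also in S4, S5 (every theorem of T is a theorem of S4 and S5).
K-tableau for the negation ¬((◇(s → r) → ◇◇(s → r)) ∨ (r → p)):
1. ¬((◇(s → r) → ◇◇(s → r)) ∨ (r → p)), w0
2. ¬(◇(s → r) → ◇◇(s → r)), w0   [¬∨-rule on 1]
3. ¬(r → p), w0   [¬∨-rule on 1]
4. ◇(s → r), w0   [¬→-rule on 2]
5. ¬◇◇(s → r), w0   [¬→-rule on 2]
6. r, w0   [¬→-rule on 3]
7. ¬p, w0   [¬→-rule on 3]
8. s → r, w1   [◇-rule on 4: fresh world w1, w0Rw1]
9. ¬◇(s → r), w1   [¬◇-rule on 5 via w0Rw1]
10. r, w1   [→-rule on 8 (branches; this branch)]
Accessibility: w0Rw1
Complete open branch: countermodel on a K-frame, so not valid in K.

T, S4, S5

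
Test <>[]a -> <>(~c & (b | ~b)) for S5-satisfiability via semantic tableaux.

Satisfiable

1. <>[]a -> <>(~c & (b | ~b)), u
2. <>(~c & (b | ~b)), u   [->-rule on 1 (branches; this branch)]
3. ~c & (b | ~b), v   [<>-rule on 2: fresh world v, uRv]
4. ~c, v   [&-rule on 3]
5. b | ~b, v   [&-rule on 3]
6. ~b, v   [|-rule on 5 (branches; this branch)]
Accessibility: uRu, uRv, vRu, vRv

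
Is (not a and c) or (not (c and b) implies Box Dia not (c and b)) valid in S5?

Tableau for the negation not ((not a and c) or (not (c and b) implies Box Dia not (c and b))):
1. not ((not a and c) or (not (c and b) implies Box Dia not (c and b))), 0
2. not (not a and c), 0   [neg-or-rule on 1]
3. not (not (c and b) implies Box Dia not (c and b)), 0   [neg-or-rule on 1]
4. not (c and b), 0   [neg-implies-rule on 3]
5. not Box Dia not (c and b), 0   [neg-implies-rule on 3]
6. not c, 0   [neg-and-rule on 2 (branches; this branch)]
7. not b, 0   [neg-and-rule on 4 (branches; this branch)]
8. not Dia not (c and b), 1   [neg-Box-rule on 5: fresh world 1, 0R1]
9. c and b, 0   [neg-Dia-rule on 8 via 1R0]
10. c, 0   [and-rule on 9]
11. b, 0   [and-rule on 9]
Accessibility: 0R0, 0R1, 1R0, 1R1
Branch closes: c and not c both at 0.
All branches of the negation close; one closing branch shown above.

Valid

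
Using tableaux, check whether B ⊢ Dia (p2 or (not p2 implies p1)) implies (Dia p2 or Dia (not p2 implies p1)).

Valid in B

Tableau for the negation not (Dia (p2 or (not p2 implies p1)) implies (Dia p2 or Dia (not p2 implies p1))):
1. not (Dia (p2 or (not p2 implies p1)) implies (Dia p2 or Dia (not p2 implies p1))), w0
2. Dia (p2 or (not p2 implies p1)), w0
3. not (Dia p2 or Dia (not p2 implies p1)), w0
4. not Dia p2, w0
5. not Dia (not p2 implies p1), w0
6. not p2, w0
7. not (not p2 implies p1), w0
8. not p1, w0
9. p2 or (not p2 implies p1), w1
10. not p2, w1
11. not (not p2 implies p1), w1
12. not p1, w1
13. not p2 implies p1, w1
14. p1, w1
Accessibility: w0Rw0, w0Rw1, w1Rw0, w1Rw1
Branch closes: p1 and not p1 both at w1.
Every branch of the negation's tableau closes; the branch above is one of them.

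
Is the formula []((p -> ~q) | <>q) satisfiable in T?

1. []((p -> ~q) | <>q), 0
2. (p -> ~q) | <>q, 0
3. <>q, 0
4. q, 1
5. (p -> ~q) | <>q, 1
6. <>q, 1
7. q, 2
Accessibility: 0R0, 0R1, 1R1, 1R2, 2R2

Satisfiable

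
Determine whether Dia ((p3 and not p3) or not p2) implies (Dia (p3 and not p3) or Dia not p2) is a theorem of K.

Valid

Tableau for the negation not (Dia ((p3 and not p3) or not p2) implies (Dia (p3 and not p3) or Dia not p2)):
1. not (Dia ((p3 and not p3) or not p2) implies (Dia (p3 and not p3) or Dia not p2)), 0
2. Dia ((p3 and not p3) or not p2), 0   [neg-implies-rule on 1]
3. not (Dia (p3 and not p3) or Dia not p2), 0   [neg-implies-rule on 1]
4. not Dia (p3 and not p3), 0   [neg-or-rule on 3]
5. not Dia not p2, 0   [neg-or-rule on 3]
6. (p3 and not p3) or not p2, 1   [Dia-rule on 2: fresh world 1, 0R1]
7. not (p3 and not p3), 1   [neg-Dia-rule on 4 via 0R1]
8. p2, 1   [neg-Dia-rule on 5 via 0R1]
9. p3 and not p3, 1   [or-rule on 6 (branches; this branch)]
10. p3, 1   [and-rule on 9]
11. not p3, 1   [and-rule on 9]
Accessibility: 0R1
Branch closes: p3 and not p3 both at 1.
Every branch of the negation's tableau closes; the branch above is one of them.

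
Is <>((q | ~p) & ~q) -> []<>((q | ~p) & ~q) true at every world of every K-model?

Tableau for the negation ~(<>((q | ~p) & ~q) -> []<>((q | ~p) & ~q)):
1. ~(<>((q | ~p) & ~q) -> []<>((q | ~p) & ~q)), w0
2. <>((q | ~p) & ~q), w0   [~->-rule on 1]
3. ~[]<>((q | ~p) & ~q), w0   [~->-rule on 1]
4. (q | ~p) & ~q, w1   [<>-rule on 2: fresh world w1, w0Rw1]
5. q | ~p, w1   [&-rule on 4]
6. ~q, w1   [&-rule on 4]
7. ~p, w1   [|-rule on 5 (branches; this branch)]
8. ~<>((q | ~p) & ~q), w2   [~[]-rule on 3: fresh world w2, w0Rw2]
Accessibility: w0Rw1, w0Rw2
The negation has an open branch (countermodel exists).

Not valid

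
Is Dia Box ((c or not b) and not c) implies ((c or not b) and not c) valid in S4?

No, not valid

Tableau for the negation not (Dia Box ((c or not b) and not c) implies ((c or not b) and not c)):
1. not (Dia Box ((c or not b) and not c) implies ((c or not b) and not c)), u
2. Dia Box ((c or not b) and not c), u
3. not ((c or not b) and not c), u
4. c, u
5. Box ((c or not b) and not c), v
6. (c or not b) and not c, v
7. c or not b, v
8. not c, v
9. not b, v
Accessibility: uRu, uRv, vRv
The negation has an open branch (countermodel exists).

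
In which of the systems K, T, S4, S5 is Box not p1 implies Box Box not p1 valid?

S4, S5

S4-tableau for the negation not (Box not p1 implies Box Box not p1):
1. not (Box not p1 implies Box Box not p1), u
2. Box not p1, u
3. not Box Box not p1, u
4. not p1, u
5. not Box not p1, v
6. not p1, v
7. p1, w
8. not p1, w
Accessibility: uRu, uRv, uRw, vRv, vRw, wRw
Branch closes: p1 and not p1 both at w.
Every branch closes (one shown): valid in S4, hence also in S5 (every theorem of S4 is a theorem of S5).
T-tableau for the negation not (Box not p1 implies Box Box not p1):
1. not (Box not p1 implies Box Box not p1), u
2. Box not p1, u
3. not Box Box not p1, u
4. not p1, u
5. not Box not p1, v
6. not p1, v
7. p1, w
Accessibility: uRu, uRv, vRv, vRw, wRw
Complete open branch: countermodel on a T-frame, so not valid in T, nor in K (the same frame is also a K-frame).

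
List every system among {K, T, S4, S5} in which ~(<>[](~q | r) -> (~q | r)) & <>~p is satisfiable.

K, T, S4

S4-tableau for the formula:
1. ~(<>[](~q | r) -> (~q | r)) & <>~p, 0
2. ~(<>[](~q | r) -> (~q | r)), 0   [&-rule on 1]
3. <>~p, 0   [&-rule on 1]
4. <>[](~q | r), 0   [~->-rule on 2]
5. ~(~q | r), 0   [~->-rule on 2]
6. q, 0   [~|-rule on 5]
7. ~r, 0   [~|-rule on 5]
8. ~p, 1   [<>-rule on 3: fresh world 1, 0R1]
9. [](~q | r), 2   [<>-rule on 4: fresh world 2, 0R2]
10. ~q | r, 2   [[]-rule on 9 via 2R2]
11. r, 2   [|-rule on 10 (branches; this branch)]
Accessibility: 0R0, 0R1, 0R2, 1R1, 2R2
Complete open branch: satisfiable in S4, hence also in K, T (this S4-model is also a K-model and a T-model).
S5-tableau for the formula:
1. ~(<>[](~q | r) -> (~q | r)) & <>~p, 0
2. ~(<>[](~q | r) -> (~q | r)), 0   [&-rule on 1]
3. <>~p, 0   [&-rule on 1]
4. <>[](~q | r), 0   [~->-rule on 2]
5. ~(~q | r), 0   [~->-rule on 2]
6. q, 0   [~|-rule on 5]
7. ~r, 0   [~|-rule on 5]
8. ~p, 1   [<>-rule on 3: fresh world 1, 0R1]
9. [](~q | r), 2   [<>-rule on 4: fresh world 2, 0R2]
10. ~q | r, 0   [[]-rule on 9 via 2R0]
11. ~q | r, 1   [[]-rule on 9 via 2R1]
12. ~q | r, 2   [[]-rule on 9 via 2R2]
13. r, 0   [|-rule on 10 (branches; this branch)]
Accessibility: 0R0, 0R1, 0R2, 1R0, 1R1, 1R2, 2R0, 2R1, 2R2
Branch closes: r and ~r both at 0.
Every branch closes (one shown): unsatisfiable in S5.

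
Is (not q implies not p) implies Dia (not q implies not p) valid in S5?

Valid in S5

Tableau for the negation not ((not q implies not p) implies Dia (not q implies not p)):
1. not ((not q implies not p) implies Dia (not q implies not p)), 0
2. not q implies not p, 0
3. not Dia (not q implies not p), 0
4. not (not q implies not p), 0
5. not q, 0
6. p, 0
7. not p, 0
Accessibility: 0R0
Branch closes: p and not p both at 0.
Every branch of the negation's tableau closes; the branch above is one of them.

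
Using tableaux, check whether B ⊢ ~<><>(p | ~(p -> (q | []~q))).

Invalid (countermodel exists)

Tableau for the negation <><>(p | ~(p -> (q | []~q))):
1. <><>(p | ~(p -> (q | []~q))), 0
2. <>(p | ~(p -> (q | []~q))), 1   [<>-rule on 1: fresh world 1, 0R1]
3. p | ~(p -> (q | []~q)), 2   [<>-rule on 2: fresh world 2, 1R2]
4. ~(p -> (q | []~q)), 2   [|-rule on 3 (branches; this branch)]
5. p, 2   [~->-rule on 4]
6. ~(q | []~q), 2   [~->-rule on 4]
7. ~q, 2   [~|-rule on 6]
8. ~[]~q, 2   [~|-rule on 6]
9. q, 3   [~[]-rule on 8: fresh world 3, 2R3]
Accessibility: 0R0, 0R1, 1R0, 1R1, 1R2, 2R1, 2R2, 2R3, 3R2, 3R3
The negation has an open branch (countermodel exists).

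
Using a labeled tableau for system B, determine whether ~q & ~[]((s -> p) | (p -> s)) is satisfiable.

1. ~q & ~[]((s -> p) | (p -> s)), u
2. ~q, u   [&-rule on 1]
3. ~[]((s -> p) | (p -> s)), u   [&-rule on 1]
4. ~((s -> p) | (p -> s)), v   [~[]-rule on 3: fresh world v, uRv]
5. ~(s -> p), v   [~|-rule on 4]
6. ~(p -> s), v   [~|-rule on 4]
7. s, v   [~->-rule on 5]
8. ~p, v   [~->-rule on 5]
9. p, v   [~->-rule on 6]
10. ~s, v   [~->-rule on 6]
Accessibility: uRu, uRv, vRu, vRv
Branch closes: p and ~p both at v.
Every branch closes; the branch above is one of them.

Unsatisfiable (every branch closes)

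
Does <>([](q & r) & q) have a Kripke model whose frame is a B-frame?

Satisfiable (open branch found)

1. <>([](q & r) & q), u
2. [](q & r) & q, v   [<>-rule on 1: fresh world v, uRv]
3. [](q & r), v   [&-rule on 2]
4. q, v   [&-rule on 2]
5. q & r, u   [[]-rule on 3 via vRu]
6. q, u   [&-rule on 5]
7. r, u   [&-rule on 5]
8. q & r, v   [[]-rule on 3 via vRv]
9. r, v   [&-rule on 8]
Accessibility: uRu, uRv, vRu, vRv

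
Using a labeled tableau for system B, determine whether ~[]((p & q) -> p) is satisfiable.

1. ~[]((p & q) -> p), 0
2. ~((p & q) -> p), 1
3. p & q, 1
4. ~p, 1
5. p, 1
6. q, 1
Accessibility: 0R0, 0R1, 1R0, 1R1
Branch closes: p and ~p both at 1.
All branches of the tableau close; one closing branch shown above.

Unsatisfiable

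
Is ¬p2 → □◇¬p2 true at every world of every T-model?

Tableau for the negation ¬(¬p2 → □◇¬p2):
1. ¬(¬p2 → □◇¬p2), u
2. ¬p2, u
3. ¬□◇¬p2, u
4. ¬◇¬p2, v
5. p2, v
Accessibility: uRu, uRv, vRv
The negation has an open branch (countermodel exists).

Invalid (countermodel exists)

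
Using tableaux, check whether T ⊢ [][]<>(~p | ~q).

No, not valid

Tableau for the negation ~[][]<>(~p | ~q):
1. ~[][]<>(~p | ~q), w0
2. ~[]<>(~p | ~q), w1
3. ~<>(~p | ~q), w2
4. ~(~p | ~q), w2
5. p, w2
6. q, w2
Accessibility: w0Rw0, w0Rw1, w1Rw1, w1Rw2, w2Rw2
The negation has an open branch (countermodel exists).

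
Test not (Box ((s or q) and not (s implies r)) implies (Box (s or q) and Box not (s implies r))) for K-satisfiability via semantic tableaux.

1. not (Box ((s or q) and not (s implies r)) implies (Box (s or q) and Box not (s implies r))), w0
2. Box ((s or q) and not (s implies r)), w0
3. not (Box (s or q) and Box not (s implies r)), w0
4. not Box not (s implies r), w0
5. s implies r, w1
6. (s or q) and not (s implies r), w1
7. s or q, w1
8. not (s implies r), w1
9. s, w1
10. not r, w1
11. r, w1
Accessibility: w0Rw1
Branch closes: r and not r both at w1.
(One branch shown.) All branches close.

Unsatisfiable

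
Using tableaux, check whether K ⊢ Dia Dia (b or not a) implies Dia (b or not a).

Tableau for the negation not (Dia Dia (b or not a) implies Dia (b or not a)):
1. not (Dia Dia (b or not a) implies Dia (b or not a)), w0
2. Dia Dia (b or not a), w0
3. not Dia (b or not a), w0
4. Dia (b or not a), w1
5. not (b or not a), w1
6. not b, w1
7. a, w1
8. b or not a, w2
9. not a, w2
Accessibility: w0Rw1, w1Rw2
The negation has an open branch (countermodel exists).

Not valid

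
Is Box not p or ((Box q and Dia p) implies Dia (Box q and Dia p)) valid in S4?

Tableau for the negation not (Box not p or ((Box q and Dia p) implies Dia (Box q and Dia p))):
1. not (Box not p or ((Box q and Dia p) implies Dia (Box q and Dia p))), 0
2. not Box not p, 0
3. not ((Box q and Dia p) implies Dia (Box q and Dia p)), 0
4. Box q and Dia p, 0
5. not Dia (Box q and Dia p), 0
6. Box q, 0
7. Dia p, 0
8. not (Box q and Dia p), 0
9. q, 0
10. not Box q, 0
11. p, 1
12. not (Box q and Dia p), 1
13. q, 1
14. not Box q, 1
15. p, 2
16. not (Box q and Dia p), 2
17. q, 2
18. not Box q, 2
19. not q, 3
20. not (Box q and Dia p), 3
21. q, 3
Accessibility: 0R0, 0R1, 0R2, 0R3, 1R1, 2R2, 3R3
Branch closes: q and not q both at 3.
Every branch of the negation's tableau closes; the branch above is one of them.

Valid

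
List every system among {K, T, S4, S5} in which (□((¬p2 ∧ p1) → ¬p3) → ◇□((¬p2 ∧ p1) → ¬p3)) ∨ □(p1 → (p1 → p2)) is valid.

K-tableau for the negation ¬((□((¬p2 ∧ p1) → ¬p3) → ◇□((¬p2 ∧ p1) → ¬p3)) ∨ □(p1 → (p1 → p2))):
1. ¬((□((¬p2 ∧ p1) → ¬p3) → ◇□((¬p2 ∧ p1) → ¬p3)) ∨ □(p1 → (p1 → p2))), 0
2. ¬(□((¬p2 ∧ p1) → ¬p3) → ◇□((¬p2 ∧ p1) → ¬p3)), 0   [¬∨-rule on 1]
3. ¬□(p1 → (p1 → p2)), 0   [¬∨-rule on 1]
4. □((¬p2 ∧ p1) → ¬p3), 0   [¬→-rule on 2]
5. ¬◇□((¬p2 ∧ p1) → ¬p3), 0   [¬→-rule on 2]
6. ¬(p1 → (p1 → p2)), 1   [¬□-rule on 3: fresh world 1, 0R1]
7. p1, 1   [¬→-rule on 6]
8. ¬(p1 → p2), 1   [¬→-rule on 6]
9. ¬p2, 1   [¬→-rule on 8]
10. (¬p2 ∧ p1) → ¬p3, 1   [□-rule on 4 via 0R1]
11. ¬□((¬p2 ∧ p1) → ¬p3), 1   [¬◇-rule on 5 via 0R1]
12. ¬p3, 1   [→-rule on 10 (branches; this branch)]
13. ¬((¬p2 ∧ p1) → ¬p3), 2   [¬□-rule on 11: fresh world 2, 1R2]
14. ¬p2 ∧ p1, 2   [¬→-rule on 13]
15. p3, 2   [¬→-rule on 13]
16. ¬p2, 2   [∧-rule on 14]
17. p1, 2   [∧-rule on 14]
Accessibility: 0R1, 1R2
Complete open branch: countermodel on a K-frame, so not valid in K.
T-tableau for the negation ¬((□((¬p2 ∧ p1) → ¬p3) → ◇□((¬p2 ∧ p1) → ¬p3)) ∨ □(p1 → (p1 → p2))):
1. ¬((□((¬p2 ∧ p1) → ¬p3) → ◇□((¬p2 ∧ p1) → ¬p3)) ∨ □(p1 → (p1 → p2))), 0
2. ¬(□((¬p2 ∧ p1) → ¬p3) → ◇□((¬p2 ∧ p1) → ¬p3)), 0   [¬∨-rule on 1]
3. ¬□(p1 → (p1 → p2)), 0   [¬∨-rule on 1]
4. □((¬p2 ∧ p1) → ¬p3), 0   [¬→-rule on 2]
5. ¬◇□((¬p2 ∧ p1) → ¬p3), 0   [¬→-rule on 2]
6. (¬p2 ∧ p1) → ¬p3, 0   [□-rule on 4 via 0R0]
7. ¬□((¬p2 ∧ p1) → ¬p3), 0   [¬◇-rule on 5 via 0R0]
8. ¬(¬p2 ∧ p1), 0   [→-rule on 6 (branches; this branch)]
9. ¬p1, 0   [¬∧-rule on 8 (branches; this branch)]
10. ¬(p1 → (p1 → p2)), 1   [¬□-rule on 3: fresh world 1, 0R1]
11. p1, 1   [¬→-rule on 10]
12. ¬(p1 → p2), 1   [¬→-rule on 10]
13. ¬p2, 1   [¬→-rule on 12]
14. (¬p2 ∧ p1) → ¬p3, 1   [□-rule on 4 via 0R1]
15. ¬□((¬p2 ∧ p1) → ¬p3), 1   [¬◇-rule on 5 via 0R1]
16. ¬p3, 1   [→-rule on 14 (branches; this branch)]
17. ¬((¬p2 ∧ p1) → ¬p3), 2   [¬□-rule on 7: fresh world 2, 0R2]
18. ¬p2 ∧ p1, 2   [¬→-rule on 17]
19. p3, 2   [¬→-rule on 17]
20. ¬p2, 2   [∧-rule on 18]
21. p1, 2   [∧-rule on 18]
22. (¬p2 ∧ p1) → ¬p3, 2   [□-rule on 4 via 0R2]
23. ¬□((¬p2 ∧ p1) → ¬p3), 2   [¬◇-rule on 5 via 0R2]
24. ¬(¬p2 ∧ p1), 2   [→-rule on 22 (branches; this branch)]
25. ¬p1, 2   [¬∧-rule on 24 (branches; this branch)]
Accessibility: 0R0, 0R1, 0R2, 1R1, 2R2
Branch closes: p1 and ¬p1 both at 2.
Every branch closes (one shown): valid in T, hence also in S4, S5 (every theorem of T is a theorem of S4 and S5).

T, S4, S5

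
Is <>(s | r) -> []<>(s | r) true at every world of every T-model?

Tableau for the negation ~(<>(s | r) -> []<>(s | r)):
1. ~(<>(s | r) -> []<>(s | r)), 0
2. <>(s | r), 0   [~->-rule on 1]
3. ~[]<>(s | r), 0   [~->-rule on 1]
4. s | r, 1   [<>-rule on 2: fresh world 1, 0R1]
5. r, 1   [|-rule on 4 (branches; this branch)]
6. ~<>(s | r), 2   [~[]-rule on 3: fresh world 2, 0R2]
7. ~(s | r), 2   [~<>-rule on 6 via 2R2]
8. ~s, 2   [~|-rule on 7]
9. ~r, 2   [~|-rule on 7]
Accessibility: 0R0, 0R1, 0R2, 1R1, 2R2
The negation has an open branch (countermodel exists).

Invalid (countermodel exists)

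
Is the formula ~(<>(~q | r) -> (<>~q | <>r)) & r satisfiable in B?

1. ~(<>(~q | r) -> (<>~q | <>r)) & r, w0
2. ~(<>(~q | r) -> (<>~q | <>r)), w0
3. r, w0
4. <>(~q | r), w0
5. ~(<>~q | <>r), w0
6. ~<>~q, w0
7. ~<>r, w0
8. q, w0
9. ~r, w0
Accessibility: w0Rw0
Branch closes: r and ~r both at w0.
(One branch shown.) All branches close.

No, unsatisfiable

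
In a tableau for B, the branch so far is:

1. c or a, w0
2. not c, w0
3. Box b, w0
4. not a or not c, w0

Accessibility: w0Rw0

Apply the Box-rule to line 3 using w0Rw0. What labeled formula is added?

b, w0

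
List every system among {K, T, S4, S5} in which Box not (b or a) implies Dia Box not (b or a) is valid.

T-tableau for the negation not (Box not (b or a) implies Dia Box not (b or a)):
1. not (Box not (b or a) implies Dia Box not (b or a)), 0
2. Box not (b or a), 0   [neg-implies-rule on 1]
3. not Dia Box not (b or a), 0   [neg-implies-rule on 1]
4. not (b or a), 0   [Box-rule on 2 via 0R0]
5. not b, 0   [neg-or-rule on 4]
6. not a, 0   [neg-or-rule on 4]
7. not Box not (b or a), 0   [neg-Dia-rule on 3 via 0R0]
8. b or a, 1   [neg-Box-rule on 7: fresh world 1, 0R1]
9. not (b or a), 1   [Box-rule on 2 via 0R1]
10. not b, 1   [neg-or-rule on 9]
11. not a, 1   [neg-or-rule on 9]
12. not Box not (b or a), 1   [neg-Dia-rule on 3 via 0R1]
13. a, 1   [or-rule on 8 (branches; this branch)]
Accessibility: 0R0, 0R1, 1R1
Branch closes: a and not a both at 1.
Every branch closes (one shown): valid in T, hence also in S4, S5 (every theorem of T is a theorem of S4 and S5).
K-tableau for the negation not (Box not (b or a) implies Dia Box not (b or a)):
1. not (Box not (b or a) implies Dia Box not (b or a)), 0
2. Box not (b or a), 0   [neg-implies-rule on 1]
3. not Dia Box not (b or a), 0   [neg-implies-rule on 1]
Complete open branch: countermodel on a K-frame, so not valid in K.

T, S4, S5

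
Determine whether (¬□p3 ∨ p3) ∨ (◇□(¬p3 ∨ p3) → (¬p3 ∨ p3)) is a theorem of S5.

Yes, valid

Tableau for the negation ¬((¬□p3 ∨ p3) ∨ (◇□(¬p3 ∨ p3) → (¬p3 ∨ p3))):
1. ¬((¬□p3 ∨ p3) ∨ (◇□(¬p3 ∨ p3) → (¬p3 ∨ p3))), u
2. ¬(¬□p3 ∨ p3), u   [¬∨-rule on 1]
3. ¬(◇□(¬p3 ∨ p3) → (¬p3 ∨ p3)), u   [¬∨-rule on 1]
4. □p3, u   [¬∨-rule on 2]
5. ¬p3, u   [¬∨-rule on 2]
6. ◇□(¬p3 ∨ p3), u   [¬→-rule on 3]
7. ¬(¬p3 ∨ p3), u   [¬→-rule on 3]
8. p3, u   [¬∨-rule on 7]
Accessibility: uRu
Branch closes: p3 and ¬p3 both at u.
Every branch of the negation's tableau closes; the branch above is one of them.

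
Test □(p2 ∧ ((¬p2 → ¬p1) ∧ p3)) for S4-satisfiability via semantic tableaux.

Yes, satisfiable

1. □(p2 ∧ ((¬p2 → ¬p1) ∧ p3)), 0
2. p2 ∧ ((¬p2 → ¬p1) ∧ p3), 0   [□-rule on 1 via 0R0]
3. p2, 0   [∧-rule on 2]
4. (¬p2 → ¬p1) ∧ p3, 0   [∧-rule on 2]
5. ¬p2 → ¬p1, 0   [∧-rule on 4]
6. p3, 0   [∧-rule on 4]
7. ¬p1, 0   [→-rule on 5 (branches; this branch)]
Accessibility: 0R0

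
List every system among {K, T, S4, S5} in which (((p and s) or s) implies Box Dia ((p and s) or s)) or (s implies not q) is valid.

S5

S4-tableau for the negation not ((((p and s) or s) implies Box Dia ((p and s) or s)) or (s implies not q)):
1. not ((((p and s) or s) implies Box Dia ((p and s) or s)) or (s implies not q)), w0
2. not (((p and s) or s) implies Box Dia ((p and s) or s)), w0   [neg-or-rule on 1]
3. not (s implies not q), w0   [neg-or-rule on 1]
4. (p and s) or s, w0   [neg-implies-rule on 2]
5. not Box Dia ((p and s) or s), w0   [neg-implies-rule on 2]
6. s, w0   [neg-implies-rule on 3]
7. q, w0   [neg-implies-rule on 3]
8. not Dia ((p and s) or s), w1   [neg-Box-rule on 5: fresh world w1, w0Rw1]
9. not ((p and s) or s), w1   [neg-Dia-rule on 8 via w1Rw1]
10. not (p and s), w1   [neg-or-rule on 9]
11. not s, w1   [neg-or-rule on 9]
Accessibility: w0Rw0, w0Rw1, w1Rw1
Complete open branch: countermodel on an S4-frame, so not valid in S4, nor in K, T (the same frame is also a K-frame and a T-frame).
S5-tableau for the negation not ((((p and s) or s) implies Box Dia ((p and s) or s)) or (s implies not q)):
1. not ((((p and s) or s) implies Box Dia ((p and s) or s)) or (s implies not q)), w0
2. not (((p and s) or s) implies Box Dia ((p and s) or s)), w0   [neg-or-rule on 1]
3. not (s implies not q), w0   [neg-or-rule on 1]
4. (p and s) or s, w0   [neg-implies-rule on 2]
5. not Box Dia ((p and s) or s), w0   [neg-implies-rule on 2]
6. s, w0   [neg-implies-rule on 3]
7. q, w0   [neg-implies-rule on 3]
8. p and s, w0   [or-rule on 4 (branches; this branch)]
9. p, w0   [and-rule on 8]
10. not Dia ((p and s) or s), w1   [neg-Box-rule on 5: fresh world w1, w0Rw1]
11. not ((p and s) or s), w0   [neg-Dia-rule on 10 via w1Rw0]
12. not (p and s), w0   [neg-or-rule on 11]
13. not s, w0   [neg-or-rule on 11]
Accessibility: w0Rw0, w0Rw1, w1Rw0, w1Rw1
Branch closes: s and not s both at w0.
Every branch closes (one shown): valid in S5.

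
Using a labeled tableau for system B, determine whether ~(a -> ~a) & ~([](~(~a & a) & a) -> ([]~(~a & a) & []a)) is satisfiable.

Unsatisfiable (every branch closes)

1. ~(a -> ~a) & ~([](~(~a & a) & a) -> ([]~(~a & a) & []a)), u
2. ~(a -> ~a), u
3. ~([](~(~a & a) & a) -> ([]~(~a & a) & []a)), u
4. a, u
5. [](~(~a & a) & a), u
6. ~([]~(~a & a) & []a), u
7. ~(~a & a) & a, u
8. ~(~a & a), u
9. ~[]a, u
10. ~a, v
11. ~(~a & a) & a, v
12. ~(~a & a), v
13. a, v
Accessibility: uRu, uRv, vRu, vRv
Branch closes: a and ~a both at v.
All branches of the tableau close; one closing branch shown above.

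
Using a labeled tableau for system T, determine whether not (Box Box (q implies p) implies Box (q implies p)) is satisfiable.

1. not (Box Box (q implies p) implies Box (q implies p)), u
2. Box Box (q implies p), u   [neg-implies-rule on 1]
3. not Box (q implies p), u   [neg-implies-rule on 1]
4. Box (q implies p), u   [Box-rule on 2 via uRu]
5. q implies p, u   [Box-rule on 4 via uRu]
6. p, u   [implies-rule on 5 (branches; this branch)]
7. not (q implies p), v   [neg-Box-rule on 3: fresh world v, uRv]
8. q, v   [neg-implies-rule on 7]
9. not p, v   [neg-implies-rule on 7]
10. Box (q implies p), v   [Box-rule on 2 via uRv]
11. q implies p, v   [Box-rule on 4 via uRv]
12. p, v   [implies-rule on 11 (branches; this branch)]
Accessibility: uRu, uRv, vRv
Branch closes: p and not p both at v.
Every branch closes; the branch above is one of them.

No, unsatisfiable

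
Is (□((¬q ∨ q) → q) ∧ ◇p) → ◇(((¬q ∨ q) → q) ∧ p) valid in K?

Tableau for the negation ¬((□((¬q ∨ q) → q) ∧ ◇p) → ◇(((¬q ∨ q) → q) ∧ p)):
1. ¬((□((¬q ∨ q) → q) ∧ ◇p) → ◇(((¬q ∨ q) → q) ∧ p)), w0
2. □((¬q ∨ q) → q) ∧ ◇p, w0
3. ¬◇(((¬q ∨ q) → q) ∧ p), w0
4. □((¬q ∨ q) → q), w0
5. ◇p, w0
6. p, w1
7. ¬(((¬q ∨ q) → q) ∧ p), w1
8. (¬q ∨ q) → q, w1
9. ¬((¬q ∨ q) → q), w1
10. ¬q ∨ q, w1
11. ¬q, w1
12. ¬(¬q ∨ q), w1
13. q, w1
Accessibility: w0Rw1
Branch closes: q and ¬q both at w1.
All branches of the negation close; one closing branch shown above.

Valid in K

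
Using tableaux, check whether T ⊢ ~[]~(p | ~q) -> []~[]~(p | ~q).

Tableau for the negation ~(~[]~(p | ~q) -> []~[]~(p | ~q)):
1. ~(~[]~(p | ~q) -> []~[]~(p | ~q)), 0
2. ~[]~(p | ~q), 0   [~->-rule on 1]
3. ~[]~[]~(p | ~q), 0   [~->-rule on 1]
4. p | ~q, 1   [~[]-rule on 2: fresh world 1, 0R1]
5. ~q, 1   [|-rule on 4 (branches; this branch)]
6. []~(p | ~q), 2   [~[]-rule on 3: fresh world 2, 0R2]
7. ~(p | ~q), 2   [[]-rule on 6 via 2R2]
8. ~p, 2   [~|-rule on 7]
9. q, 2   [~|-rule on 7]
Accessibility: 0R0, 0R1, 0R2, 1R1, 2R2
The negation has an open branch (countermodel exists).

Invalid (countermodel exists)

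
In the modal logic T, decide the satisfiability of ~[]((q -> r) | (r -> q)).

Unsatisfiable (every branch closes)

1. ~[]((q -> r) | (r -> q)), u
2. ~((q -> r) | (r -> q)), v
3. ~(q -> r), v
4. ~(r -> q), v
5. q, v
6. ~r, v
7. r, v
8. ~q, v
Accessibility: uRu, uRv, vRv
Branch closes: r and ~r both at v.
(One branch shown.) All branches close.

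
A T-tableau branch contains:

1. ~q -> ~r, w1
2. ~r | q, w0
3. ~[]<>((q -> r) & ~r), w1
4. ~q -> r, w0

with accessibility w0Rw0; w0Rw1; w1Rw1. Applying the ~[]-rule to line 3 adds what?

a fresh world w2 with w1Rw2, and ~<>((q -> r) & ~r) at w2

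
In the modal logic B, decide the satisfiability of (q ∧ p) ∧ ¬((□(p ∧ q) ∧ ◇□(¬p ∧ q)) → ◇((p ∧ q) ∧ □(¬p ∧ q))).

Unsatisfiable (every branch closes)

1. (q ∧ p) ∧ ¬((□(p ∧ q) ∧ ◇□(¬p ∧ q)) → ◇((p ∧ q) ∧ □(¬p ∧ q))), 0
2. q ∧ p, 0
3. ¬((□(p ∧ q) ∧ ◇□(¬p ∧ q)) → ◇((p ∧ q) ∧ □(¬p ∧ q))), 0
4. q, 0
5. p, 0
6. □(p ∧ q) ∧ ◇□(¬p ∧ q), 0
7. ¬◇((p ∧ q) ∧ □(¬p ∧ q)), 0
8. □(p ∧ q), 0
9. ◇□(¬p ∧ q), 0
10. ¬((p ∧ q) ∧ □(¬p ∧ q)), 0
11. p ∧ q, 0
12. ¬□(¬p ∧ q), 0
13. □(¬p ∧ q), 1
14. ¬((p ∧ q) ∧ □(¬p ∧ q)), 1
15. p ∧ q, 1
16. p, 1
17. q, 1
18. ¬p ∧ q, 0
19. ¬p, 0
Accessibility: 0R0, 0R1, 1R0, 1R1
Branch closes: p and ¬p both at 0.
All branches of the tableau close; one closing branch shown above.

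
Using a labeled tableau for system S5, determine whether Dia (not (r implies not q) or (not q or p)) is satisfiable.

Satisfiable

1. Dia (not (r implies not q) or (not q or p)), w0
2. not (r implies not q) or (not q or p), w1   [Dia-rule on 1: fresh world w1, w0Rw1]
3. not q or p, w1   [or-rule on 2 (branches; this branch)]
4. p, w1   [or-rule on 3 (branches; this branch)]
Accessibility: w0Rw0, w0Rw1, w1Rw0, w1Rw1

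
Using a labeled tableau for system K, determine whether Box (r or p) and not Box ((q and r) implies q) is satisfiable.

1. Box (r or p) and not Box ((q and r) implies q), w0
2. Box (r or p), w0
3. not Box ((q and r) implies q), w0
4. not ((q and r) implies q), w1
5. q and r, w1
6. not q, w1
7. q, w1
8. r, w1
Accessibility: w0Rw1
Branch closes: q and not q both at w1.
(One branch shown.) All branches close.

No, unsatisfiable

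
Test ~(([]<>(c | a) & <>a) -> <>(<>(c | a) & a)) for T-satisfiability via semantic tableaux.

1. ~(([]<>(c | a) & <>a) -> <>(<>(c | a) & a)), 0
2. []<>(c | a) & <>a, 0   [~->-rule on 1]
3. ~<>(<>(c | a) & a), 0   [~->-rule on 1]
4. []<>(c | a), 0   [&-rule on 2]
5. <>a, 0   [&-rule on 2]
6. ~(<>(c | a) & a), 0   [~<>-rule on 3 via 0R0]
7. <>(c | a), 0   [[]-rule on 4 via 0R0]
8. ~<>(c | a), 0   [~&-rule on 6 (branches; this branch)]
9. ~(c | a), 0   [~<>-rule on 8 via 0R0]
10. ~c, 0   [~|-rule on 9]
11. ~a, 0   [~|-rule on 9]
12. a, 1   [<>-rule on 5: fresh world 1, 0R1]
13. ~(<>(c | a) & a), 1   [~<>-rule on 3 via 0R1]
14. <>(c | a), 1   [[]-rule on 4 via 0R1]
15. ~(c | a), 1   [~<>-rule on 8 via 0R1]
16. ~c, 1   [~|-rule on 15]
17. ~a, 1   [~|-rule on 15]
Accessibility: 0R0, 0R1, 1R1
Branch closes: a and ~a both at 1.
Every branch closes; the branch above is one of them.

Unsatisfiable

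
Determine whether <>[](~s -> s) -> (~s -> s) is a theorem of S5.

Tableau for the negation ~(<>[](~s -> s) -> (~s -> s)):
1. ~(<>[](~s -> s) -> (~s -> s)), 0
2. <>[](~s -> s), 0   [~->-rule on 1]
3. ~(~s -> s), 0   [~->-rule on 1]
4. ~s, 0   [~->-rule on 3]
5. [](~s -> s), 1   [<>-rule on 2: fresh world 1, 0R1]
6. ~s -> s, 0   [[]-rule on 5 via 1R0]
7. ~s -> s, 1   [[]-rule on 5 via 1R1]
8. s, 0   [->-rule on 6 (branches; this branch)]
Accessibility: 0R0, 0R1, 1R0, 1R1
Branch closes: s and ~s both at 0.
Every branch of the negation's tableau closes; the branch above is one of them.

Valid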